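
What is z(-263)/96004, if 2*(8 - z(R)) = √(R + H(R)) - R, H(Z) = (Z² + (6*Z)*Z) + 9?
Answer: -247/192008 - √483929/192008 ≈ -0.0049094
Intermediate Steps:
H(Z) = 9 + 7*Z² (H(Z) = (Z² + 6*Z²) + 9 = 7*Z² + 9 = 9 + 7*Z²)
z(R) = 8 + R/2 - √(9 + R + 7*R²)/2 (z(R) = 8 - (√(R + (9 + 7*R²)) - R)/2 = 8 - (√(9 + R + 7*R²) - R)/2 = 8 + (R/2 - √(9 + R + 7*R²)/2) = 8 + R/2 - √(9 + R + 7*R²)/2)
z(-263)/96004 = (8 + (½)*(-263) - √(9 - 263 + 7*(-263)²)/2)/96004 = (8 - 263/2 - √(9 - 263 + 7*69169)/2)*(1/96004) = (8 - 263/2 - √(9 - 263 + 484183)/2)*(1/96004) = (8 - 263/2 - √483929/2)*(1/96004) = (-247/2 - √483929/2)*(1/96004) = -247/192008 - √483929/192008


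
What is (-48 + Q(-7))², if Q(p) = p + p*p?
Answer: 36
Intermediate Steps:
Q(p) = p + p²
(-48 + Q(-7))² = (-48 - 7*(1 - 7))² = (-48 - 7*(-6))² = (-48 + 42)² = (-6)² = 36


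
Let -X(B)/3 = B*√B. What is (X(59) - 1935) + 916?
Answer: -1019 - 177*√59 ≈ -2378.6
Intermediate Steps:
X(B) = -3*B^(3/2) (X(B) = -3*B*√B = -3*B^(3/2))
(X(59) - 1935) + 916 = (-177*√59 - 1935) + 916 = (-1935 - 177*√59) + 916 = -1019 - 177*√59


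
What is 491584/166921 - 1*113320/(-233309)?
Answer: 133606459176/38944171589 ≈ 3.4307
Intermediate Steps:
491584/166921 - 1*113320/(-233309) = 491584*(1/166921) - 113320*(-1/233309) = 491584/166921 + 113320/233309 = 133606459176/38944171589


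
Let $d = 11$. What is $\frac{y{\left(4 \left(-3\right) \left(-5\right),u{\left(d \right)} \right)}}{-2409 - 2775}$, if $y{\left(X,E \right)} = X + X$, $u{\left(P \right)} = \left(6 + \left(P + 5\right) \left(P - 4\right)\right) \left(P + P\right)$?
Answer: $- \frac{5}{216} \approx -0.023148$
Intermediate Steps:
$u{\left(P \right)} = 2 P \left(6 + \left(-4 + P\right) \left(5 + P\right)\right)$ ($u{\left(P \right)} = \left(6 + \left(5 + P\right) \left(-4 + P\right)\right) 2 P = \left(6 + \left(-4 + P\right) \left(5 + P\right)\right) 2 P = 2 P \left(6 + \left(-4 + P\right) \left(5 + P\right)\right)$)
$y{\left(X,E \right)} = 2 X$
$\frac{y{\left(4 \left(-3\right) \left(-5\right),u{\left(d \right)} \right)}}{-2409 - 2775} = \frac{2 \cdot 4 \left(-3\right) \left(-5\right)}{-2409 - 2775} = \frac{2 \left(\left(-12\right) \left(-5\right)\right)}{-2409 - 2775} = \frac{2 \cdot 60}{-5184} = 120 \left(- \frac{1}{5184}\right) = - \frac{5}{216}$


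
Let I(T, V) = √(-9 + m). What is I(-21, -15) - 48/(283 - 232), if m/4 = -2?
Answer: -16/17 + I*√17 ≈ -0.94118 + 4.1231*I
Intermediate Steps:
m = -8 (m = 4*(-2) = -8)
I(T, V) = I*√17 (I(T, V) = √(-9 - 8) = √(-17) = I*√17)
I(-21, -15) - 48/(283 - 232) = I*√17 - 48/(283 - 232) = I*√17 - 48/51 = I*√17 - 48*1/51 = I*√17 - 16/17 = -16/17 + I*√17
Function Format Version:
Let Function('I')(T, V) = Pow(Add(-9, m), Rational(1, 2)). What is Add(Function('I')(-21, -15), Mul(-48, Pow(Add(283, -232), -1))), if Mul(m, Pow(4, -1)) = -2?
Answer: Add(Rational(-16, 17), Mul(I, Pow(17, Rational(1, 2)))) ≈ Add(-0.94118, Mul(4.1231, I))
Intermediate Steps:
m = -8 (m = Mul(4, -2) = -8)
Function('I')(T, V) = Mul(I, Pow(17, Rational(1, 2))) (Function('I')(T, V) = Pow(Add(-9, -8), Rational(1, 2)) = Pow(-17, Rational(1, 2)) = Mul(I, Pow(17, Rational(1, 2))))
Add(Function('I')(-21, -15), Mul(-48, Pow(Add(283, -232), -1))) = Add(Mul(I, Pow(17, Rational(1, 2))), Mul(-48, Pow(Add(283, -232), -1))) = Add(Mul(I, Pow(17, Rational(1, 2))), Mul(-48, Pow(51, -1))) = Add(Mul(I, Pow(17, Rational(1, 2))), Mul(-48, Rational(1, 51))) = Add(Mul(I, Pow(17, Rational(1, 2))), Rational(-16, 17)) = Add(Rational(-16, 17), Mul(I, Pow(17, Rational(1, 2))))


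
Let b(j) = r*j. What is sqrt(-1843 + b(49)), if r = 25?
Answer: I*sqrt(618) ≈ 24.86*I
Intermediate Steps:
b(j) = 25*j
sqrt(-1843 + b(49)) = sqrt(-1843 + 25*49) = sqrt(-1843 + 1225) = sqrt(-618) = I*sqrt(618)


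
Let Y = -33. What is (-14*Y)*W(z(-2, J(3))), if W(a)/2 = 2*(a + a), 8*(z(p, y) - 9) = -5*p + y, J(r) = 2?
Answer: 38808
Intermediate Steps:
z(p, y) = 9 - 5*p/8 + y/8 (z(p, y) = 9 + (-5*p + y)/8 = 9 + (y - 5*p)/8 = 9 + (-5*p/8 + y/8) = 9 - 5*p/8 + y/8)
W(a) = 8*a (W(a) = 2*(2*(a + a)) = 2*(2*(2*a)) = 2*(4*a) = 8*a)
(-14*Y)*W(z(-2, J(3))) = (-14*(-33))*(8*(9 - 5/8*(-2) + (1/8)*2)) = 462*(8*(9 + 5/4 + 1/4)) = 462*(8*(21/2)) = 462*84 = 38808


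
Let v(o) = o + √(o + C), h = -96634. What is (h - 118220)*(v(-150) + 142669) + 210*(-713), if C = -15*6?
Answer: -30620926956 - 859416*I*√15 ≈ -3.0621e+10 - 3.3285e+6*I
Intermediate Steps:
C = -90
v(o) = o + √(-90 + o) (v(o) = o + √(o - 90) = o + √(-90 + o))
(h - 118220)*(v(-150) + 142669) + 210*(-713) = (-96634 - 118220)*((-150 + √(-90 - 150)) + 142669) + 210*(-713) = -214854*((-150 + √(-240)) + 142669) - 149730 = -214854*((-150 + 4*I*√15) + 142669) - 149730 = -214854*(142519 + 4*I*√15) - 149730 = (-30620777226 - 859416*I*√15) - 149730 = -30620926956 - 859416*I*√15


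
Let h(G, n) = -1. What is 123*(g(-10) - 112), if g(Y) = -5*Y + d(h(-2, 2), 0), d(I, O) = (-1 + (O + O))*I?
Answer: -7503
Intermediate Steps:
d(I, O) = I*(-1 + 2*O) (d(I, O) = (-1 + 2*O)*I = I*(-1 + 2*O))
g(Y) = 1 - 5*Y (g(Y) = -5*Y - (-1 + 2*0) = -5*Y - (-1 + 0) = -5*Y - 1*(-1) = -5*Y + 1 = 1 - 5*Y)
123*(g(-10) - 112) = 123*((1 - 5*(-10)) - 112) = 123*((1 + 50) - 112) = 123*(51 - 112) = 123*(-61) = -7503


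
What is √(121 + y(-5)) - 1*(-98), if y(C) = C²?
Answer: 98 + √146 ≈ 110.08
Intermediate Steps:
√(121 + y(-5)) - 1*(-98) = √(121 + (-5)²) - 1*(-98) = √(121 + 25) + 98 = √146 + 98 = 98 + √146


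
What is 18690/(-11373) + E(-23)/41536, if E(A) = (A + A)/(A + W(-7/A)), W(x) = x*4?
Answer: -64819699201/39444475488 ≈ -1.6433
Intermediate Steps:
W(x) = 4*x
E(A) = 2*A/(A - 28/A) (E(A) = (A + A)/(A + 4*(-7/A)) = (2*A)/(A - 28/A) = 2*A/(A - 28/A))
18690/(-11373) + E(-23)/41536 = 18690/(-11373) + (2*(-23)²/(-28 + (-23)²))/41536 = 18690*(-1/11373) + (2*529/(-28 + 529))*(1/41536) = -6230/3791 + (2*529/501)*(1/41536) = -6230/3791 + (2*529*(1/501))*(1/41536) = -6230/3791 + (1058/501)*(1/41536) = -6230/3791 + 529/10404768 = -64819699201/39444475488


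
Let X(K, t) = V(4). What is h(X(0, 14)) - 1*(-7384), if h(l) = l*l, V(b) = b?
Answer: 7400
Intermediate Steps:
X(K, t) = 4
h(l) = l²
h(X(0, 14)) - 1*(-7384) = 4² - 1*(-7384) = 16 + 7384 = 7400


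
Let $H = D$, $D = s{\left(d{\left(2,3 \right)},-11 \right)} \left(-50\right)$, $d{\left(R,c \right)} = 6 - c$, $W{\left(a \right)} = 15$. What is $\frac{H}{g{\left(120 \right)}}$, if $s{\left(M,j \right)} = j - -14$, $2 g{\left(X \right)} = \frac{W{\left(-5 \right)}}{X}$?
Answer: $-2400$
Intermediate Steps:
$g{\left(X \right)} = \frac{15}{2 X}$ ($g{\left(X \right)} = \frac{15 \frac{1}{X}}{2} = \frac{15}{2 X}$)
$s{\left(M,j \right)} = 14 + j$ ($s{\left(M,j \right)} = j + 14 = 14 + j$)
$D = -150$ ($D = \left(14 - 11\right) \left(-50\right) = 3 \left(-50\right) = -150$)
$H = -150$
$\frac{H}{g{\left(120 \right)}} = - \frac{150}{\frac{15}{2} \cdot \frac{1}{120}} = - 150 \frac{1}{\frac{1}{16}} = \left(-150\right) 16 = -2400$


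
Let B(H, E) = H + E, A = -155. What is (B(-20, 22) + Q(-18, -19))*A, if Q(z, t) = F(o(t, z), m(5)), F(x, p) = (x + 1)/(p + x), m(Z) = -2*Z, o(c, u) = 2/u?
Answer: -26970/91 ≈ -296.37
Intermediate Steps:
F(x, p) = (1 + x)/(p + x)
Q(z, t) = (1 + 2/z)/(-10 + 2/z) (Q(z, t) = (1 + 2/z)/(-2*5 + 2/z) = (1 + 2/z)/(-10 + 2/z))
B(H, E) = E + H
(B(-20, 22) + Q(-18, -19))*A = ((22 - 20) + (-2 - 1*(-18))/(2*(-1 + 5*(-18))))*(-155) = (2 + (-2 + 18)/(2*(-1 - 90)))*(-155) = (2 + (1/2)*16/(-91))*(-155) = (2 + (1/2)*(-1/91)*16)*(-155) = (2 - 8/91)*(-155) = (174/91)*(-155) = -26970/91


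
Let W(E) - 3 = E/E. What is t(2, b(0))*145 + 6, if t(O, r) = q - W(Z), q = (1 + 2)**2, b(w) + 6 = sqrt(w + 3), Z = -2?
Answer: 731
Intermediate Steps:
b(w) = -6 + sqrt(3 + w) (b(w) = -6 + sqrt(w + 3) = -6 + sqrt(3 + w))
q = 9 (q = 3**2 = 9)
W(E) = 4 (W(E) = 3 + E/E = 3 + 1 = 4)
t(O, r) = 5 (t(O, r) = 9 - 1*4 = 9 - 4 = 5)
t(2, b(0))*145 + 6 = 5*145 + 6 = 725 + 6 = 731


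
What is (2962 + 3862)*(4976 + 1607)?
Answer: 44922392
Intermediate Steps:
(2962 + 3862)*(4976 + 1607) = 6824*6583 = 44922392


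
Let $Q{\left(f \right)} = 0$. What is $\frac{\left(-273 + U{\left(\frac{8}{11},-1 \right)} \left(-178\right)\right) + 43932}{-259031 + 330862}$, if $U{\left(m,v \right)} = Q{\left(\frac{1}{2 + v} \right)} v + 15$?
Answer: $\frac{40989}{71831} \approx 0.57063$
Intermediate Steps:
$U{\left(m,v \right)} = 15$ ($U{\left(m,v \right)} = 0 v + 15 = 0 + 15 = 15$)
$\frac{\left(-273 + U{\left(\frac{8}{11},-1 \right)} \left(-178\right)\right) + 43932}{-259031 + 330862} = \frac{\left(-273 + 15 \left(-178\right)\right) + 43932}{-259031 + 330862} = \frac{\left(-273 - 2670\right) + 43932}{71831} = \left(-2943 + 43932\right) \frac{1}{71831} = 40989 \cdot \frac{1}{71831} = \frac{40989}{71831}$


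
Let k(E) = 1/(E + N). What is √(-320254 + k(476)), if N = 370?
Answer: I*√25467879002/282 ≈ 565.91*I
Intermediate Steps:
k(E) = 1/(370 + E) (k(E) = 1/(E + 370) = 1/(370 + E))
√(-320254 + k(476)) = √(-320254 + 1/(370 + 476)) = √(-320254 + 1/846) = √(-270934883/846) = I*√25467879002/282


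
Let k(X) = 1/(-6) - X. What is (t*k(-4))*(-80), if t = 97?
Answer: -89240/3 ≈ -29747.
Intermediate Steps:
k(X) = -1/6 - X
(t*k(-4))*(-80) = (97*(-1/6 - 1*(-4)))*(-80) = (97*(-1/6 + 4))*(-80) = (97*(23/6))*(-80) = (2231/6)*(-80) = -89240/3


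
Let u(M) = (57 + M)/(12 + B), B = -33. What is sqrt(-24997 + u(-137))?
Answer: I*sqrt(11021997)/21 ≈ 158.09*I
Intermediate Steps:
u(M) = -19/7 - M/21 (u(M) = (57 + M)/(12 - 33) = (57 + M)/(-21) = (57 + M)*(-1/21) = -19/7 - M/21)
sqrt(-24997 + u(-137)) = sqrt(-24997 + (-19/7 - 1/21*(-137))) = sqrt(-24997 + (-19/7 + 137/21)) = sqrt(-24997 + 80/21) = sqrt(-524857/21) = I*sqrt(11021997)/21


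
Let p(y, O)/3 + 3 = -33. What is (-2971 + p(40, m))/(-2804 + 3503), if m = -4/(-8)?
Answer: -3079/699 ≈ -4.4049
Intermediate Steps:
m = 1/2 (m = -4*(-1/8) = 1/2 ≈ 0.50000)
p(y, O) = -108 (p(y, O) = -9 + 3*(-33) = -9 - 99 = -108)
(-2971 + p(40, m))/(-2804 + 3503) = (-2971 - 108)/(-2804 + 3503) = -3079/699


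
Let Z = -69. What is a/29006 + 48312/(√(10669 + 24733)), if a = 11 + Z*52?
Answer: -3577/29006 + 24156*√35402/17701 ≈ 256.65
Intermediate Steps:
a = -3577 (a = 11 - 69*52 = 11 - 3588 = -3577)
a/29006 + 48312/(√(10669 + 24733)) = -3577/29006 + 48312/(√(10669 + 24733)) = -3577*1/29006 + 48312/(√35402) = -3577/29006 + 48312*(√35402/35402) = -3577/29006 + 24156*√35402/17701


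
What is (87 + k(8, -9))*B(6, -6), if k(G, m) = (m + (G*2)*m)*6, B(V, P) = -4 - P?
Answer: -1662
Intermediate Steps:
k(G, m) = 6*m + 12*G*m (k(G, m) = (m + (2*G)*m)*6 = (m + 2*G*m)*6 = 6*m + 12*G*m)
(87 + k(8, -9))*B(6, -6) = (87 + 6*(-9)*(1 + 2*8))*(-4 - 1*(-6)) = (87 + 6*(-9)*(1 + 16))*(-4 + 6) = (87 + 6*(-9)*17)*2 = (87 - 918)*2 = -831*2 = -1662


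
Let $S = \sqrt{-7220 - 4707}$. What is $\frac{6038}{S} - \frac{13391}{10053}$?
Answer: $- \frac{13391}{10053} - \frac{6038 i \sqrt{11927}}{11927} \approx -1.332 - 55.288 i$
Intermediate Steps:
$S = i \sqrt{11927}$ ($S = \sqrt{-11927} = i \sqrt{11927} \approx 109.21 i$)
$\frac{6038}{S} - \frac{13391}{10053} = \frac{6038}{i \sqrt{11927}} - \frac{13391}{10053} = 6038 \left(- \frac{i \sqrt{11927}}{11927}\right) - \frac{13391}{10053} = - \frac{6038 i \sqrt{11927}}{11927} - \frac{13391}{10053} = - \frac{13391}{10053} - \frac{6038 i \sqrt{11927}}{11927}$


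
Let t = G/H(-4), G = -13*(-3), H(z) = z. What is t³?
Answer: -59319/64 ≈ -926.86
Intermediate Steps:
G = 39
t = -39/4 (t = 39/(-4) = 39*(-¼) = -39/4 ≈ -9.7500)
t³ = (-39/4)³ = -59319/64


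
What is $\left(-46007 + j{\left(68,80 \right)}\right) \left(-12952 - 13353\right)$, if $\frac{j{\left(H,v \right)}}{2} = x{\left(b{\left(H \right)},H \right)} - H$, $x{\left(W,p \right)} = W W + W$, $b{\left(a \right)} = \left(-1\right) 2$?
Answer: $1213686395$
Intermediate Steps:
$b{\left(a \right)} = -2$
$x{\left(W,p \right)} = W + W^{2}$ ($x{\left(W,p \right)} = W^{2} + W = W + W^{2}$)
$j{\left(H,v \right)} = 4 - 2 H$ ($j{\left(H,v \right)} = 2 \left(- 2 \left(1 - 2\right) - H\right) = 2 \left(\left(-2\right) \left(-1\right) - H\right) = 2 \left(2 - H\right) = 4 - 2 H$)
$\left(-46007 + j{\left(68,80 \right)}\right) \left(-12952 - 13353\right) = \left(-46007 + \left(4 - 136\right)\right) \left(-12952 - 13353\right) = \left(-46007 + \left(4 - 136\right)\right) \left(-26305\right) = \left(-46007 - 132\right) \left(-26305\right) = \left(-46139\right) \left(-26305\right) = 1213686395$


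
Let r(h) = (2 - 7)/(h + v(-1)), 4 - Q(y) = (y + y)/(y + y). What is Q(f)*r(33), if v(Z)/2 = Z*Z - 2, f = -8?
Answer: -15/31 ≈ -0.48387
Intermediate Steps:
Q(y) = 3 (Q(y) = 4 - (y + y)/(y + y) = 4 - 2*y/(2*y) = 4 - 2*y*1/(2*y) = 4 - 1*1 = 4 - 1 = 3)
v(Z) = -4 + 2*Z² (v(Z) = 2*(Z*Z - 2) = 2*(Z² - 2) = 2*(-2 + Z²) = -4 + 2*Z²)
r(h) = -5/(-2 + h) (r(h) = (2 - 7)/(h + (-4 + 2*(-1)²)) = -5/(h + (-4 + 2*1)) = -5/(h + (-4 + 2)) = -5/(h - 2) = -5/(-2 + h))
Q(f)*r(33) = 3*(-5/(-2 + 33)) = 3*(-5/31) = -15/31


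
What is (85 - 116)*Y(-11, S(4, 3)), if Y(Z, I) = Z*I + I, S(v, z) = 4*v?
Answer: 4960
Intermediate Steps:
Y(Z, I) = I + I*Z (Y(Z, I) = I*Z + I = I + I*Z)
(85 - 116)*Y(-11, S(4, 3)) = (85 - 116)*((4*4)*(1 - 11)) = -496*(-10) = -31*(-160) = 4960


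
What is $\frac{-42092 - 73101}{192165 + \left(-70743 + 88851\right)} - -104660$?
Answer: $\frac{22007056987}{210273} \approx 1.0466 \cdot 10^{5}$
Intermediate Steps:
$\frac{-42092 - 73101}{192165 + \left(-70743 + 88851\right)} - -104660 = - \frac{115193}{192165 + 18108} + 104660 = - \frac{115193}{210273} + 104660 = \frac{22007056987}{210273}$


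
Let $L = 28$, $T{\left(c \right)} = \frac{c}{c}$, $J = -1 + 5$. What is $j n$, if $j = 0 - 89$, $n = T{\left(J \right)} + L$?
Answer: $-2581$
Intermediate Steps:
$J = 4$
$T{\left(c \right)} = 1$
$n = 29$ ($n = 1 + 28 = 29$)
$j = -89$
$j n = \left(-89\right) 29 = -2581$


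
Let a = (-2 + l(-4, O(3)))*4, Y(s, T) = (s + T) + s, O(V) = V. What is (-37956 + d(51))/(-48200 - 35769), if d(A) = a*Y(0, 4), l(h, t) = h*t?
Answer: 38180/83969 ≈ 0.45469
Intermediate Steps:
Y(s, T) = T + 2*s (Y(s, T) = (T + s) + s = T + 2*s)
a = -56 (a = (-2 - 4*3)*4 = (-2 - 12)*4 = -14*4 = -56)
d(A) = -224 (d(A) = -56*(4 + 2*0) = -56*(4 + 0) = -56*4 = -224)
(-37956 + d(51))/(-48200 - 35769) = (-37956 - 224)/(-48200 - 35769) = -38180/(-83969) = -38180*(-1/83969) = 38180/83969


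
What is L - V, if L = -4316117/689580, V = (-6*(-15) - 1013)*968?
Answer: 616110589003/689580 ≈ 8.9346e+5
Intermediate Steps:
V = -893464 (V = (90 - 1013)*968 = -923*968 = -893464)
L = -4316117/689580 (L = -4316117*1/689580 = -4316117/689580 ≈ -6.2590)
L - V = -4316117/689580 - 1*(-893464) = -4316117/689580 + 893464 = 616110589003/689580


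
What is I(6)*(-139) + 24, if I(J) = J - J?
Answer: 24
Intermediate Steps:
I(J) = 0
I(6)*(-139) + 24 = 0*(-139) + 24 = 0 + 24 = 24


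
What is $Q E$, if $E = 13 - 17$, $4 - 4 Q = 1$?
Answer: $-3$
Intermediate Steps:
$Q = \frac{3}{4}$ ($Q = 1 - \frac{1}{4} = \frac{3}{4} \approx 0.75$)
$E = -4$ ($E = 13 - 17 = -4$)
$Q E = \frac{3}{4} \left(-4\right) = -3$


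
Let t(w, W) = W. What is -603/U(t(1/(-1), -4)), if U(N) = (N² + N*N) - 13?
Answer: -603/19 ≈ -31.737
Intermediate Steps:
U(N) = -13 + 2*N² (U(N) = (N² + N²) - 13 = 2*N² - 13 = -13 + 2*N²)
-603/U(t(1/(-1), -4)) = -603/(-13 + 2*(-4)²) = -603/(-13 + 2*16) = -603/(-13 + 32) = -603/19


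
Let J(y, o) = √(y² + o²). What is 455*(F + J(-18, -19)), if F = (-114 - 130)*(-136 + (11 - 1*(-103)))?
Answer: 2442440 + 455*√685 ≈ 2.4543e+6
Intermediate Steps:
F = 5368 (F = -244*(-136 + (11 + 103)) = -244*(-136 + 114) = -244*(-22) = 5368)
J(y, o) = √(o² + y²)
455*(F + J(-18, -19)) = 455*(5368 + √((-19)² + (-18)²)) = 455*(5368 + √(361 + 324)) = 455*(5368 + √685) = 2442440 + 455*√685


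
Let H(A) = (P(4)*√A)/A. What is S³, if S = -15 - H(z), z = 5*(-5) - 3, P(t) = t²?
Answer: -20745/7 + 37288*I*√7/49 ≈ -2963.6 + 2013.4*I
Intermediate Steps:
z = -28 (z = -25 - 3 = -28)
H(A) = 16/√A (H(A) = (4²*√A)/A = (16*√A)/A = 16/√A)
S = -15 + 8*I*√7/7 (S = -15 - 16/√(-28) = -15 - 16*(-I*√7/14) = -15 - (-8)*I*√7/7 = -15 + 8*I*√7/7 ≈ -15.0 + 3.0237*I)
S³ = (-15 + 8*I*√7/7)³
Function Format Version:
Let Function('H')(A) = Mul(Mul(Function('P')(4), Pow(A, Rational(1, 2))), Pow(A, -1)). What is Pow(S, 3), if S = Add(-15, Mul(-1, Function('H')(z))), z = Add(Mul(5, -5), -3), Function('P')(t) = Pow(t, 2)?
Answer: Add(Rational(-20745, 7), Mul(Rational(37288, 49), I, Pow(7, Rational(1, 2)))) ≈ Add(-2963.6, Mul(2013.4, I))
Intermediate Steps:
z = -28 (z = Add(-25, -3) = -28)
Function('H')(A) = Mul(16, Pow(A, Rational(-1, 2))) (Function('H')(A) = Mul(Mul(Pow(4, 2), Pow(A, Rational(1, 2))), Pow(A, -1)) = Mul(Mul(16, Pow(A, Rational(1, 2))), Pow(A, -1)) = Mul(16, Pow(A, Rational(-1, 2))))
S = Add(-15, Mul(Rational(8, 7), I, Pow(7, Rational(1, 2)))) (S = Add(-15, Mul(-1, Mul(16, Pow(-28, Rational(-1, 2))))) = Add(-15, Mul(-1, Mul(16, Mul(Rational(-1, 14), I, Pow(7, Rational(1, 2)))))) = Add(-15, Mul(-1, Mul(Rational(-8, 7), I, Pow(7, Rational(1, 2))))) = Add(-15, Mul(Rational(8, 7), I, Pow(7, Rational(1, 2)))) ≈ Add(-15.000, Mul(3.0237, I)))
Pow(S, 3) = Pow(Add(-15, Mul(Rational(8, 7), I, Pow(7, Rational(1, 2)))), 3)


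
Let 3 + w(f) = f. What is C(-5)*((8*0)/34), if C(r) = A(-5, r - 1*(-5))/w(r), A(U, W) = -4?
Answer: 0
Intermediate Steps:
w(f) = -3 + f
C(r) = -4/(-3 + r)
C(-5)*((8*0)/34) = (-4/(-3 - 5))*((8*0)/34) = (-4/(-8))*(0*(1/34)) = -4*(-⅛)*0 = (½)*0 = 0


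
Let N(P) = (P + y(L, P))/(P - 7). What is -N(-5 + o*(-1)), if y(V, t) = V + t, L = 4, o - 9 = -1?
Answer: -11/10 ≈ -1.1000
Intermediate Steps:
o = 8 (o = 9 - 1 = 8)
N(P) = (4 + 2*P)/(-7 + P) (N(P) = (P + (4 + P))/(P - 7) = (4 + 2*P)/(-7 + P))
-N(-5 + o*(-1)) = -2*(2 + (-5 + 8*(-1)))/(-7 + (-5 + 8*(-1))) = -2*(2 + (-5 - 8))/(-7 + (-5 - 8)) = -2*(2 - 13)/(-7 - 13) = -2*(-11)/(-20) = -2*(-1)*(-11)/20 = -1*11/10 = -11/10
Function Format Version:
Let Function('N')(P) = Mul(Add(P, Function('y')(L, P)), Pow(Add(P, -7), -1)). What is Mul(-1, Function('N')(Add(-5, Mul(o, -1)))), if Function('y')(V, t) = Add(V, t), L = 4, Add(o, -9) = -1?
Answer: Rational(-11, 10) ≈ -1.1000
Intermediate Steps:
o = 8 (o = Add(9, -1) = 8)
Function('N')(P) = Mul(Pow(Add(-7, P), -1), Add(4, Mul(2, P))) (Function('N')(P) = Mul(Add(P, Add(4, P)), Pow(Add(P, -7), -1)) = Mul(Add(4, Mul(2, P)), Pow(Add(-7, P), -1)) = Mul(Pow(Add(-7, P), -1), Add(4, Mul(2, P))))
Mul(-1, Function('N')(Add(-5, Mul(o, -1)))) = Mul(-1, Mul(2, Pow(Add(-7, Add(-5, Mul(8, -1))), -1), Add(2, Add(-5, Mul(8, -1))))) = Mul(-1, Mul(2, Pow(Add(-7, Add(-5, -8)), -1), Add(2, Add(-5, -8)))) = Mul(-1, Mul(2, Pow(Add(-7, -13), -1), Add(2, -13))) = Mul(-1, Mul(2, Pow(-20, -1), -11)) = Mul(-1, Mul(2, Rational(-1, 20), -11)) = Mul(-1, Rational(11, 10)) = Rational(-11, 10)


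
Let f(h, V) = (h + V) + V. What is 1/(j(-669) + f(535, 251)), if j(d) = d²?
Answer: 1/448598 ≈ 2.2292e-6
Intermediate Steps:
f(h, V) = h + 2*V (f(h, V) = (V + h) + V = h + 2*V)
1/(j(-669) + f(535, 251)) = 1/((-669)² + (535 + 2*251)) = 1/(447561 + (535 + 502)) = 1/(447561 + 1037) = 1/448598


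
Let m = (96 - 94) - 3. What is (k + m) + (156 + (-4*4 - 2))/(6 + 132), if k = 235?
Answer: 235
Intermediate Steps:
m = -1 (m = 2 - 3 = -1)
(k + m) + (156 + (-4*4 - 2))/(6 + 132) = (235 - 1) + (156 + (-4*4 - 2))/(6 + 132) = 234 + (156 + (-16 - 2))/138 = 234 + (156 - 18)*(1/138) = 234 + 138*(1/138) = 234 + 1 = 235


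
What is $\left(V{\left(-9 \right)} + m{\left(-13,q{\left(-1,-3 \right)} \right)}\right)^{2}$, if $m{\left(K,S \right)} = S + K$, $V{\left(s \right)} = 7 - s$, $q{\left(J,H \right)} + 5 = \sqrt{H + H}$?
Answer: $\left(2 - i \sqrt{6}\right)^{2} \approx -2.0 - 9.798 i$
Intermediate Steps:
$q{\left(J,H \right)} = -5 + \sqrt{2} \sqrt{H}$ ($q{\left(J,H \right)} = -5 + \sqrt{H + H} = -5 + \sqrt{2 H} = -5 + \sqrt{2} \sqrt{H}$)
$m{\left(K,S \right)} = K + S$
$\left(V{\left(-9 \right)} + m{\left(-13,q{\left(-1,-3 \right)} \right)}\right)^{2} = \left(\left(7 - -9\right) - \left(18 - \sqrt{2} \sqrt{-3}\right)\right)^{2} = \left(\left(7 + 9\right) - \left(18 - \sqrt{2} i \sqrt{3}\right)\right)^{2} = \left(16 - \left(18 - i \sqrt{6}\right)\right)^{2} = \left(-2 + i \sqrt{6}\right)^{2}$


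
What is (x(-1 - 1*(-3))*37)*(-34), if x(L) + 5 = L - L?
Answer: 6290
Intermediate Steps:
x(L) = -5 (x(L) = -5 + (L - L) = -5 + 0 = -5)
(x(-1 - 1*(-3))*37)*(-34) = -5*37*(-34) = -185*(-34) = 6290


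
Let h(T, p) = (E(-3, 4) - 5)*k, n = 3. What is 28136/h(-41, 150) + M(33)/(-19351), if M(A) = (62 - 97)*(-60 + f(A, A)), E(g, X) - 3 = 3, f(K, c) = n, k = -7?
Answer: -544473701/135457 ≈ -4019.5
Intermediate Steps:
f(K, c) = 3
E(g, X) = 6 (E(g, X) = 3 + 3 = 6)
h(T, p) = -7 (h(T, p) = (6 - 5)*(-7) = 1*(-7) = -7)
M(A) = 1995 (M(A) = (62 - 97)*(-60 + 3) = -35*(-57) = 1995)
28136/h(-41, 150) + M(33)/(-19351) = 28136/(-7) + 1995/(-19351) = 28136*(-1/7) + 1995*(-1/19351) = -28136/7 - 1995/19351 = -544473701/135457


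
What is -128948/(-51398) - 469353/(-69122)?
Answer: 971674975/104492134 ≈ 9.2990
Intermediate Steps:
-128948/(-51398) - 469353/(-69122) = -128948*(-1/51398) - 469353*(-1/69122) = 64474/25699 + 27609/4066 = 971674975/104492134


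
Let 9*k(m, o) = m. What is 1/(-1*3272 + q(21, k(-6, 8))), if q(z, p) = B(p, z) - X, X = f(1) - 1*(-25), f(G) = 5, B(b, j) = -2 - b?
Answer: -3/9910 ≈ -0.00030272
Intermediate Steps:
X = 30 (X = 5 - 1*(-25) = 5 + 25 = 30)
k(m, o) = m/9
q(z, p) = -32 - p (q(z, p) = (-2 - p) - 1*30 = (-2 - p) - 30 = -32 - p)
1/(-1*3272 + q(21, k(-6, 8))) = 1/(-1*3272 + (-32 - (-6)/9)) = 1/(-3272 + (-32 - 1*(-⅔))) = 1/(-3272 + (-32 + ⅔)) = 1/(-3272 - 94/3) = 1/(-9910/3) = -3/9910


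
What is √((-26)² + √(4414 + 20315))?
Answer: √(676 + √24729) ≈ 28.866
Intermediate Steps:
√((-26)² + √(4414 + 20315)) = √(676 + √24729)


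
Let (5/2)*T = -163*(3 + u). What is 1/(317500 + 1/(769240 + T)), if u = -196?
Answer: 3909118/1241144965005 ≈ 3.1496e-6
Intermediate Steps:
T = 62918/5 (T = 2*(-163*(3 - 196))/5 = 2*(-163*(-193))/5 = (2/5)*31459 = 62918/5 ≈ 12584.)
1/(317500 + 1/(769240 + T)) = 1/(317500 + 1/(769240 + 62918/5)) = 1/(317500 + 1/(3909118/5)) = 1/(317500 + 5/3909118) = 1/(1241144965005/3909118) = 3909118/1241144965005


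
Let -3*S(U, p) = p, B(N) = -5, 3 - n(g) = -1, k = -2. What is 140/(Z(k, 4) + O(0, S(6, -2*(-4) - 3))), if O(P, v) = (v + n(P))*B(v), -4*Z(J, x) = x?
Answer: -210/19 ≈ -11.053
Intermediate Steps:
n(g) = 4 (n(g) = 3 - 1*(-1) = 3 + 1 = 4)
Z(J, x) = -x/4
S(U, p) = -p/3
O(P, v) = -20 - 5*v (O(P, v) = (v + 4)*(-5) = (4 + v)*(-5) = -20 - 5*v)
140/(Z(k, 4) + O(0, S(6, -2*(-4) - 3))) = 140/(-¼*4 + (-20 - (-5)*(-2*(-4) - 3)/3)) = 140/(-1 + (-20 - (-5)*(8 - 3)/3)) = 140/(-1 + (-20 - (-5)*5/3)) = 140/(-1 + (-20 - 5*(-5/3))) = 140/(-1 + (-20 + 25/3)) = 140/(-1 - 35/3) = 140/(-38/3) = -3/38*140 = -210/19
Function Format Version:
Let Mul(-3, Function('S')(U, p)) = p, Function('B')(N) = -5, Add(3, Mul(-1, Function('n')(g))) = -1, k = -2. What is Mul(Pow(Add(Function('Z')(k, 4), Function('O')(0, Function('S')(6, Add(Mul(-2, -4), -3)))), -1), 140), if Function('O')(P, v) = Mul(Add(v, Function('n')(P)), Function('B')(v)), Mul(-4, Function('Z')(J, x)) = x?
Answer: Rational(-210, 19) ≈ -11.053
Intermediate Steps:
Function('n')(g) = 4 (Function('n')(g) = Add(3, Mul(-1, -1)) = Add(3, 1) = 4)
Function('Z')(J, x) = Mul(Rational(-1, 4), x)
Function('S')(U, p) = Mul(Rational(-1, 3), p)
Function('O')(P, v) = Add(-20, Mul(-5, v)) (Function('O')(P, v) = Mul(Add(v, 4), -5) = Mul(Add(4, v), -5) = Add(-20, Mul(-5, v)))
Mul(Pow(Add(Function('Z')(k, 4), Function('O')(0, Function('S')(6, Add(Mul(-2, -4), -3)))), -1), 140) = Mul(Pow(Add(Mul(Rational(-1, 4), 4), Add(-20, Mul(-5, Mul(Rational(-1, 3), Add(Mul(-2, -4), -3))))), -1), 140) = Mul(Pow(Add(-1, Add(-20, Mul(-5, Mul(Rational(-1, 3), Add(8, -3))))), -1), 140) = Mul(Pow(Add(-1, Add(-20, Mul(-5, Mul(Rational(-1, 3), 5)))), -1), 140) = Mul(Pow(Add(-1, Add(-20, Mul(-5, Rational(-5, 3)))), -1), 140) = Mul(Pow(Add(-1, Add(-20, Rational(25, 3))), -1), 140) = Mul(Pow(Add(-1, Rational(-35, 3)), -1), 140) = Mul(Pow(Rational(-38, 3), -1), 140) = Mul(Rational(-3, 38), 140) = Rational(-210, 19)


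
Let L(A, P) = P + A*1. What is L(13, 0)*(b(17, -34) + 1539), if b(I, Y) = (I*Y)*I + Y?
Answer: -108173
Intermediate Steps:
b(I, Y) = Y + Y*I² (b(I, Y) = Y*I² + Y = Y + Y*I²)
L(A, P) = A + P (L(A, P) = P + A = A + P)
L(13, 0)*(b(17, -34) + 1539) = (13 + 0)*(-34*(1 + 17²) + 1539) = 13*(-34*(1 + 289) + 1539) = 13*(-34*290 + 1539) = 13*(-9860 + 1539) = 13*(-8321) = -108173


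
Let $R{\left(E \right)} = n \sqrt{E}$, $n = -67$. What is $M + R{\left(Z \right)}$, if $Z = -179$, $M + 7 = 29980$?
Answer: $29973 - 67 i \sqrt{179} \approx 29973.0 - 896.4 i$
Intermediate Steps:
$M = 29973$ ($M = -7 + 29980 = 29973$)
$R{\left(E \right)} = - 67 \sqrt{E}$
$M + R{\left(Z \right)} = 29973 - 67 \sqrt{-179} = 29973 - 67 i \sqrt{179}$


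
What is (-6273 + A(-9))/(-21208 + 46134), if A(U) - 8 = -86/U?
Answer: -56299/224334 ≈ -0.25096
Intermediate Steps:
A(U) = 8 - 86/U
(-6273 + A(-9))/(-21208 + 46134) = (-6273 + (8 - 86/(-9)))/(-21208 + 46134) = (-6273 + (8 - 86*(-⅑)))/24926 = (-6273 + (8 + 86/9))*(1/24926) = (-6273 + 158/9)*(1/24926) = -56299/9*1/24926 = -56299/224334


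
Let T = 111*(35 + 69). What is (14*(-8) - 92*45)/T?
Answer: -1063/2886 ≈ -0.36833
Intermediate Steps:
T = 11544 (T = 111*104 = 11544)
(14*(-8) - 92*45)/T = (14*(-8) - 92*45)/11544 = (-112 - 4140)*(1/11544) = -4252*1/11544 = -1063/2886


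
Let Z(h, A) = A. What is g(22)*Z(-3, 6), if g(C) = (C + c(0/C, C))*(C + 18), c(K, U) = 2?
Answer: 5760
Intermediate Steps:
g(C) = (2 + C)*(18 + C) (g(C) = (C + 2)*(C + 18) = (2 + C)*(18 + C))
g(22)*Z(-3, 6) = (36 + 22² + 20*22)*6 = (36 + 484 + 440)*6 = 960*6 = 5760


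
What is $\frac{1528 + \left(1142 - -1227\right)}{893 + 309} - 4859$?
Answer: $- \frac{5836621}{1202} \approx -4855.8$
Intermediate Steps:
$\frac{1528 + \left(1142 - -1227\right)}{893 + 309} - 4859 = \frac{1528 + \left(1142 + 1227\right)}{1202} - 4859 = \left(1528 + 2369\right) \frac{1}{1202} - 4859 = 3897 \cdot \frac{1}{1202} - 4859 = \frac{3897}{1202} - 4859 = - \frac{5836621}{1202}$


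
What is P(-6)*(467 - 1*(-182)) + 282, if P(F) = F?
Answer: -3612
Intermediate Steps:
P(-6)*(467 - 1*(-182)) + 282 = -6*(467 - 1*(-182)) + 282 = -6*(467 + 182) + 282 = -6*649 + 282 = -3894 + 282 = -3612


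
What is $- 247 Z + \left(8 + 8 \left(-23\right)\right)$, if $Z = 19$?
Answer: $-4869$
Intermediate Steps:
$- 247 Z + \left(8 + 8 \left(-23\right)\right) = \left(-247\right) 19 + \left(8 + 8 \left(-23\right)\right) = -4693 + \left(8 - 184\right) = -4693 - 176 = -4869$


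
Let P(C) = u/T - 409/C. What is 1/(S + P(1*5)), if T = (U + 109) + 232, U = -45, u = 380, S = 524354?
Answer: 370/193981189 ≈ 1.9074e-6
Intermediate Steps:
T = 296 (T = (-45 + 109) + 232 = 64 + 232 = 296)
P(C) = 95/74 - 409/C (P(C) = 380/296 - 409/C = 380*(1/296) - 409/C = 95/74 - 409/C)
1/(S + P(1*5)) = 1/(524354 + (95/74 - 409/(1*5))) = 1/(524354 + (95/74 - 409/5)) = 1/(524354 - 29791/370) = 1/(193981189/370) = 370/193981189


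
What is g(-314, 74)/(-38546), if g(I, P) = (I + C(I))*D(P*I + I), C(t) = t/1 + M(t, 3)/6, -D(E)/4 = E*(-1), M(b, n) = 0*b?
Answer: -29578800/19273 ≈ -1534.7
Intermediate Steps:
M(b, n) = 0
D(E) = 4*E (D(E) = -4*E*(-1) = -(-4)*E = 4*E)
C(t) = t (C(t) = t/1 + 0/6 = t*1 + 0*(1/6) = t + 0 = t)
g(I, P) = 2*I*(4*I + 4*I*P) (g(I, P) = (I + I)*(4*(P*I + I)) = (2*I)*(4*(I*P + I)) = (2*I)*(4*(I + I*P)) = (2*I)*(4*I + 4*I*P) = 2*I*(4*I + 4*I*P))
g(-314, 74)/(-38546) = (8*(-314)**2*(1 + 74))/(-38546) = (8*98596*75)*(-1/38546) = 59157600*(-1/38546) = -29578800/19273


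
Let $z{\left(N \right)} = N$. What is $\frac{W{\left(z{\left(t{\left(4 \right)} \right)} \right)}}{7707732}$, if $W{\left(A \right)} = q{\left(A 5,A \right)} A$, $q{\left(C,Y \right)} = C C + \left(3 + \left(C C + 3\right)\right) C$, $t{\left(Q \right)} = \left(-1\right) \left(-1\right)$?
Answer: $\frac{15}{642311} \approx 2.3353 \cdot 10^{-5}$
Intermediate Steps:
$t{\left(Q \right)} = 1$
$q{\left(C,Y \right)} = C^{2} + C \left(6 + C^{2}\right)$ ($q{\left(C,Y \right)} = C^{2} + \left(3 + \left(C^{2} + 3\right)\right) C = C^{2} + \left(3 + \left(3 + C^{2}\right)\right) C = C^{2} + \left(6 + C^{2}\right) C = C^{2} + C \left(6 + C^{2}\right)$)
$W{\left(A \right)} = 5 A^{2} \left(6 + 5 A + 25 A^{2}\right)$ ($W{\left(A \right)} = A 5 \left(6 + A 5 + \left(A 5\right)^{2}\right) A = 5 A \left(6 + 5 A + \left(5 A\right)^{2}\right) A = 5 A \left(6 + 5 A + 25 A^{2}\right) A = 5 A^{2} \left(6 + 5 A + 25 A^{2}\right)$)
$\frac{W{\left(z{\left(t{\left(4 \right)} \right)} \right)}}{7707732} = \frac{1^{2} \left(30 + 25 \cdot 1 + 125 \cdot 1^{2}\right)}{7707732} = 1 \left(30 + 25 + 125 \cdot 1\right) \frac{1}{7707732} = 1 \left(30 + 25 + 125\right) \frac{1}{7707732} = 1 \cdot 180 \cdot \frac{1}{7707732} = 180 \cdot \frac{1}{7707732} = \frac{15}{642311}$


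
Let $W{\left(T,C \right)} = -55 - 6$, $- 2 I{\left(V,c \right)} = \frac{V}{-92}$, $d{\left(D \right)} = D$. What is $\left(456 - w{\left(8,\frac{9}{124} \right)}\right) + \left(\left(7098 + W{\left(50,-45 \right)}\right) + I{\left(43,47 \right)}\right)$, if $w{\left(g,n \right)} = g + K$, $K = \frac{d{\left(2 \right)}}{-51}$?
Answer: $\frac{70241801}{9384} \approx 7485.3$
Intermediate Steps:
$K = - \frac{2}{51}$ ($K = \frac{2}{-51} = 2 \left(- \frac{1}{51}\right) = - \frac{2}{51} \approx -0.039216$)
$I{\left(V,c \right)} = \frac{V}{184}$ ($I{\left(V,c \right)} = - \frac{V \frac{1}{-92}}{2} = - \frac{V \left(- \frac{1}{92}\right)}{2} = - \frac{\left(- \frac{1}{92}\right) V}{2} = \frac{V}{184}$)
$W{\left(T,C \right)} = -61$ ($W{\left(T,C \right)} = -55 - 6 = -61$)
$w{\left(g,n \right)} = - \frac{2}{51} + g$ ($w{\left(g,n \right)} = g - \frac{2}{51} = - \frac{2}{51} + g$)
$\left(456 - w{\left(8,\frac{9}{124} \right)}\right) + \left(\left(7098 + W{\left(50,-45 \right)}\right) + I{\left(43,47 \right)}\right) = \left(456 - \left(- \frac{2}{51} + 8\right)\right) + \left(\left(7098 - 61\right) + \frac{1}{184} \cdot 43\right) = \left(456 - \frac{406}{51}\right) + \left(7037 + \frac{43}{184}\right) = \left(456 - \frac{406}{51}\right) + \frac{1294851}{184} = \frac{22850}{51} + \frac{1294851}{184} = \frac{70241801}{9384}$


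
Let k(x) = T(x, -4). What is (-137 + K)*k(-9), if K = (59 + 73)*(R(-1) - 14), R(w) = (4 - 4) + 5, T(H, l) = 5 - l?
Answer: -11925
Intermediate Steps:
R(w) = 5 (R(w) = 0 + 5 = 5)
k(x) = 9 (k(x) = 5 - 1*(-4) = 5 + 4 = 9)
K = -1188 (K = (59 + 73)*(5 - 14) = 132*(-9) = -1188)
(-137 + K)*k(-9) = (-137 - 1188)*9 = -1325*9 = -11925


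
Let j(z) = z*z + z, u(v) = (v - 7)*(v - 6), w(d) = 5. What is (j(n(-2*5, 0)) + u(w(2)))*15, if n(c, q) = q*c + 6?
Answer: 660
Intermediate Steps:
n(c, q) = 6 + c*q (n(c, q) = c*q + 6 = 6 + c*q)
u(v) = (-7 + v)*(-6 + v)
j(z) = z + z² (j(z) = z² + z = z + z²)
(j(n(-2*5, 0)) + u(w(2)))*15 = ((6 - 2*5*0)*(1 + (6 - 2*5*0)) + (42 + 5² - 13*5))*15 = ((6 - 10*0)*(1 + (6 - 10*0)) + (42 + 25 - 65))*15 = ((6 + 0)*(1 + (6 + 0)) + 2)*15 = (6*(1 + 6) + 2)*15 = (6*7 + 2)*15 = (42 + 2)*15 = 44*15 = 660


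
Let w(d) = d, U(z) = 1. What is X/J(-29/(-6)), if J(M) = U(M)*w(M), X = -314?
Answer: -1884/29 ≈ -64.966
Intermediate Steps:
J(M) = M (J(M) = 1*M = M)
X/J(-29/(-6)) = -314/((-29/(-6))) = -314/((-29*(-⅙))) = -314/29/6 = -314*6/29 = -1884/29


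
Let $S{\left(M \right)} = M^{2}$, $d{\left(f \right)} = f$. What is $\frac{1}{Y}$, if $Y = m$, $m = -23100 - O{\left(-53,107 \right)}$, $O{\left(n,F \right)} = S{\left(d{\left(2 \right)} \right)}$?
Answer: $- \frac{1}{23104} \approx -4.3283 \cdot 10^{-5}$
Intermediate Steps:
$O{\left(n,F \right)} = 4$ ($O{\left(n,F \right)} = 2^{2} = 4$)
$m = -23104$ ($m = -23100 - 4 = -23104$)
$Y = -23104$
$\frac{1}{Y} = \frac{1}{-23104} = - \frac{1}{23104}$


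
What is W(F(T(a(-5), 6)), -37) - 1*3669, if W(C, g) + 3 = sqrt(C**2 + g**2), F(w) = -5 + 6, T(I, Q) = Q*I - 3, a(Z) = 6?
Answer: -3672 + sqrt(1370) ≈ -3635.0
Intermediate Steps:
T(I, Q) = -3 + I*Q (T(I, Q) = I*Q - 3 = -3 + I*Q)
F(w) = 1
W(C, g) = -3 + sqrt(C**2 + g**2)
W(F(T(a(-5), 6)), -37) - 1*3669 = (-3 + sqrt(1**2 + (-37)**2)) - 1*3669 = (-3 + sqrt(1 + 1369)) - 3669 = (-3 + sqrt(1370)) - 3669 = -3672 + sqrt(1370)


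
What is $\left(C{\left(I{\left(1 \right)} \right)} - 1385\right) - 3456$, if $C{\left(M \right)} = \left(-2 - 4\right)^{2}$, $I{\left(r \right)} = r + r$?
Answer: $-4805$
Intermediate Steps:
$I{\left(r \right)} = 2 r$
$C{\left(M \right)} = 36$ ($C{\left(M \right)} = \left(-6\right)^{2} = 36$)
$\left(C{\left(I{\left(1 \right)} \right)} - 1385\right) - 3456 = \left(36 - 1385\right) - 3456 = -1349 - 3456 = -4805$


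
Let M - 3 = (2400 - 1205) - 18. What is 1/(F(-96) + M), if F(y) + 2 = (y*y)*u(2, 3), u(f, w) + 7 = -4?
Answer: -1/100198 ≈ -9.9802e-6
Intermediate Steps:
u(f, w) = -11 (u(f, w) = -7 - 4 = -11)
M = 1180 (M = 3 + ((2400 - 1205) - 18) = 3 + (1195 - 18) = 3 + 1177 = 1180)
F(y) = -2 - 11*y**2 (F(y) = -2 + (y*y)*(-11) = -2 + y**2*(-11) = -2 - 11*y**2)
1/(F(-96) + M) = 1/((-2 - 11*(-96)**2) + 1180) = 1/((-2 - 11*9216) + 1180) = 1/((-2 - 101376) + 1180) = 1/(-101378 + 1180) = 1/(-100198) = -1/100198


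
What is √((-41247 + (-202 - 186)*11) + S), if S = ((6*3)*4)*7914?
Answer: 11*√4333 ≈ 724.08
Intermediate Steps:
S = 569808 (S = (18*4)*7914 = 72*7914 = 569808)
√((-41247 + (-202 - 186)*11) + S) = √((-41247 + (-202 - 186)*11) + 569808) = √((-41247 - 388*11) + 569808) = √((-41247 - 4268) + 569808) = √(-45515 + 569808) = √524293 = 11*√4333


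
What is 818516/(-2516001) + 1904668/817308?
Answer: 343597243145/171362312109 ≈ 2.0051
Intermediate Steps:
818516/(-2516001) + 1904668/817308 = 818516*(-1/2516001) + 1904668*(1/817308) = -818516/2516001 + 476167/204327 = 343597243145/171362312109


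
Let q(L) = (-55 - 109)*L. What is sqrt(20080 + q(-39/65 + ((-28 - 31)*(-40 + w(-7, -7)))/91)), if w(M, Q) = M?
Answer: 4*sqrt(196426685)/455 ≈ 123.21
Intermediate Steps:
q(L) = -164*L
sqrt(20080 + q(-39/65 + ((-28 - 31)*(-40 + w(-7, -7)))/91)) = sqrt(20080 - 164*(-39/65 + ((-28 - 31)*(-40 - 7))/91)) = sqrt(20080 - 164*(-39*1/65 - 59*(-47)*(1/91))) = sqrt(20080 - 164*(-3/5 + 2773*(1/91))) = sqrt(20080 - 164*(-3/5 + 2773/91)) = sqrt(20080 - 164*13592/455) = sqrt(20080 - 2229088/455) = sqrt(6907312/455) = 4*sqrt(196426685)/455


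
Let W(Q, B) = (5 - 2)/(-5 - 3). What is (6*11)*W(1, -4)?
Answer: -99/4 ≈ -24.750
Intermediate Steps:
W(Q, B) = -3/8 (W(Q, B) = 3/(-8) = 3*(-1/8) = -3/8)
(6*11)*W(1, -4) = (6*11)*(-3/8) = 66*(-3/8) = -99/4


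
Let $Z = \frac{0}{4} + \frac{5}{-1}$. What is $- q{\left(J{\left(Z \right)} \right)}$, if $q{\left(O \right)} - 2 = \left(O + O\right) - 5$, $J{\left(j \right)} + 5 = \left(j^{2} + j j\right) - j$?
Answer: $-97$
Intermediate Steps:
$Z = -5$ ($Z = 0 \cdot \frac{1}{4} + 5 \left(-1\right) = 0 - 5 = -5$)
$J{\left(j \right)} = -5 - j + 2 j^{2}$ ($J{\left(j \right)} = -5 - \left(j - j^{2} - j j\right) = -5 - \left(j - 2 j^{2}\right) = -5 + \left(2 j^{2} - j\right) = -5 + \left(- j + 2 j^{2}\right) = -5 - j + 2 j^{2}$)
$q{\left(O \right)} = -3 + 2 O$ ($q{\left(O \right)} = 2 + \left(\left(O + O\right) - 5\right) = 2 + \left(2 O - 5\right) = 2 + \left(-5 + 2 O\right) = -3 + 2 O$)
$- q{\left(J{\left(Z \right)} \right)} = - (-3 + 2 \left(-5 - -5 + 2 \left(-5\right)^{2}\right)) = - (-3 + 2 \left(-5 + 5 + 2 \cdot 25\right)) = - (-3 + 2 \left(-5 + 5 + 50\right)) = - (-3 + 2 \cdot 50) = - (-3 + 100) = \left(-1\right) 97 = -97$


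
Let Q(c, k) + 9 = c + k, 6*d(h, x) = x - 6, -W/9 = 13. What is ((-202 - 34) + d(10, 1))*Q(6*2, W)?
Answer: 26999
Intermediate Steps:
W = -117 (W = -9*13 = -117)
d(h, x) = -1 + x/6 (d(h, x) = (x - 6)/6 = (-6 + x)/6 = -1 + x/6)
Q(c, k) = -9 + c + k (Q(c, k) = -9 + (c + k) = -9 + c + k)
((-202 - 34) + d(10, 1))*Q(6*2, W) = ((-202 - 34) + (-1 + (⅙)*1))*(-9 + 6*2 - 117) = (-236 + (-1 + ⅙))*(-9 + 12 - 117) = (-236 - ⅚)*(-114) = -1421/6*(-114) = 26999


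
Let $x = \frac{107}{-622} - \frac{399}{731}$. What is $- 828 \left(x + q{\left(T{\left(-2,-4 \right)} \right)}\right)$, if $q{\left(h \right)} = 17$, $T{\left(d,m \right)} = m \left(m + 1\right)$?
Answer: $- \frac{3064924386}{227341} \approx -13482.0$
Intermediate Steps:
$T{\left(d,m \right)} = m \left(1 + m\right)$
$x = - \frac{326395}{454682}$ ($x = 107 \left(- \frac{1}{622}\right) - \frac{399}{731} = - \frac{107}{622} - \frac{399}{731} = - \frac{326395}{454682} \approx -0.71785$)
$- 828 \left(x + q{\left(T{\left(-2,-4 \right)} \right)}\right) = - 828 \left(- \frac{326395}{454682} + 17\right) = \left(-828\right) \frac{7403199}{454682} = - \frac{3064924386}{227341}$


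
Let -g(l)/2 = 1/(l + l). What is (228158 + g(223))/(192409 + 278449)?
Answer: 50879233/105001334 ≈ 0.48456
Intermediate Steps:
g(l) = -1/l (g(l) = -2/(l + l) = -2*1/(2*l) = -1/l)
(228158 + g(223))/(192409 + 278449) = (228158 - 1/223)/(192409 + 278449) = (228158 - 1*1/223)/470858 = (228158 - 1/223)*(1/470858) = (50879233/223)*(1/470858) = 50879233/105001334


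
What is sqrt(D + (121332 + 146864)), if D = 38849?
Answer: sqrt(307045) ≈ 554.12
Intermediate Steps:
sqrt(D + (121332 + 146864)) = sqrt(38849 + (121332 + 146864)) = sqrt(38849 + 268196) = sqrt(307045)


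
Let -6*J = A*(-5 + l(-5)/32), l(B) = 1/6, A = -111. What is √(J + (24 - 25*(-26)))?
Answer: √1339998/48 ≈ 24.116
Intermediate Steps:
l(B) = ⅙
J = -35483/384 (J = -(-37)*(-5 + (⅙)/32)/2 = -(-37)*(-5 + (⅙)*(1/32))/2 = -(-37)*(-5 + 1/192)/2 = -(-37)*(-959)/(2*192) = -⅙*35483/64 = -35483/384 ≈ -92.404)
√(J + (24 - 25*(-26))) = √(-35483/384 + (24 - 25*(-26))) = √(-35483/384 + (24 + 650)) = √(-35483/384 + 674) = √(223333/384) = √1339998/48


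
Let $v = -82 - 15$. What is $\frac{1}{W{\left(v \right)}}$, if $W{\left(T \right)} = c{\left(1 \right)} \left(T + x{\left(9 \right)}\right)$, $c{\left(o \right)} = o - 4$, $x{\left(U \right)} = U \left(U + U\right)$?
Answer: $- \frac{1}{195} \approx -0.0051282$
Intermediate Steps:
$x{\left(U \right)} = 2 U^{2}$ ($x{\left(U \right)} = U 2 U = 2 U^{2}$)
$v = -97$ ($v = -82 - 15 = -97$)
$c{\left(o \right)} = -4 + o$
$W{\left(T \right)} = -486 - 3 T$ ($W{\left(T \right)} = \left(-4 + 1\right) \left(T + 2 \cdot 9^{2}\right) = - 3 \left(T + 2 \cdot 81\right) = - 3 \left(T + 162\right) = - 3 \left(162 + T\right) = -486 - 3 T$)
$\frac{1}{W{\left(v \right)}} = \frac{1}{-486 - -291} = \frac{1}{-486 + 291} = \frac{1}{-195} = - \frac{1}{195}$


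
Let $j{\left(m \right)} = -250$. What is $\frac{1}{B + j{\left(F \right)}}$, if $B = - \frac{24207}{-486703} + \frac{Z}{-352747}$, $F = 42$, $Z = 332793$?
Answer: $- \frac{171683023141}{43074188190100} \approx -0.0039857$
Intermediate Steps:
$B = - \frac{153432404850}{171683023141}$ ($B = - \frac{24207}{-486703} + \frac{332793}{-352747} = \left(-24207\right) \left(- \frac{1}{486703}\right) + 332793 \left(- \frac{1}{352747}\right) = \frac{24207}{486703} - \frac{332793}{352747} = - \frac{153432404850}{171683023141} \approx -0.8937$)
$\frac{1}{B + j{\left(F \right)}} = \frac{1}{- \frac{153432404850}{171683023141} - 250} = \frac{1}{- \frac{43074188190100}{171683023141}} = - \frac{171683023141}{43074188190100}$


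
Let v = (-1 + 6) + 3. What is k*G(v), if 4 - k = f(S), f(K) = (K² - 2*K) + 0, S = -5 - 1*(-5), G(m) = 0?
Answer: 0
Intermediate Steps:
v = 8 (v = 5 + 3 = 8)
S = 0 (S = -5 + 5 = 0)
f(K) = K² - 2*K
k = 4 (k = 4 - 0*(-2 + 0) = 4 - 0*(-2) = 4 - 1*0 = 4 + 0 = 4)
k*G(v) = 4*0 = 0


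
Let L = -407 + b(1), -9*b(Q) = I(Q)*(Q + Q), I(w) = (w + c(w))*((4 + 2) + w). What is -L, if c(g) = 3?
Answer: 3719/9 ≈ 413.22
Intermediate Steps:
I(w) = (3 + w)*(6 + w) (I(w) = (w + 3)*((4 + 2) + w) = (3 + w)*(6 + w))
b(Q) = -2*Q*(18 + Q² + 9*Q)/9 (b(Q) = -(18 + Q² + 9*Q)*(Q + Q)/9 = -(18 + Q² + 9*Q)*2*Q/9 = -2*Q*(18 + Q² + 9*Q)/9)
L = -3719/9 (L = -407 - 2/9*1*(18 + 1² + 9*1) = -407 - 2/9*1*(18 + 1 + 9) = -407 - 2/9*1*28 = -407 - 56/9 = -3719/9 ≈ -413.22)
-L = -1*(-3719/9) = 3719/9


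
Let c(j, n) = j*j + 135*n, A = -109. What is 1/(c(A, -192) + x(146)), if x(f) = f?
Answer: -1/13893 ≈ -7.1979e-5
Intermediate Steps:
c(j, n) = j² + 135*n
1/(c(A, -192) + x(146)) = 1/(((-109)² + 135*(-192)) + 146) = 1/((11881 - 25920) + 146) = 1/(-14039 + 146) = 1/(-13893) = -1/13893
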